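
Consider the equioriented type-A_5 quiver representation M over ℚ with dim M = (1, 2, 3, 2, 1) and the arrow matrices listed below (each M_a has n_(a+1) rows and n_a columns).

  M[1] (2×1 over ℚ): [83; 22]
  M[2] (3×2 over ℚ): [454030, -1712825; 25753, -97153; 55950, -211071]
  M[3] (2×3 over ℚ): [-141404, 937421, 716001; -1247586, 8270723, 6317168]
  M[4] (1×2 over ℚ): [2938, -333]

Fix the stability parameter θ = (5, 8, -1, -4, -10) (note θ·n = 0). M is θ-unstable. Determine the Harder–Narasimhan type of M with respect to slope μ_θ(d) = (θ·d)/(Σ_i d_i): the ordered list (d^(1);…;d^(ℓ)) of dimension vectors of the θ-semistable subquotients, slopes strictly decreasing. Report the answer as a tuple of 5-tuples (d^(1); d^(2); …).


Barcode: M ≅ I[1,5], I[2,4], I[3,3]. HN layers by μ_θ (3 steps, strictly decreasing):
  μ^(1)=1; μ^(2)=-2/5; μ^(3)=-1

((0, 1, 1, 1, 0); (1, 1, 1, 1, 1); (0, 0, 1, 0, 0))


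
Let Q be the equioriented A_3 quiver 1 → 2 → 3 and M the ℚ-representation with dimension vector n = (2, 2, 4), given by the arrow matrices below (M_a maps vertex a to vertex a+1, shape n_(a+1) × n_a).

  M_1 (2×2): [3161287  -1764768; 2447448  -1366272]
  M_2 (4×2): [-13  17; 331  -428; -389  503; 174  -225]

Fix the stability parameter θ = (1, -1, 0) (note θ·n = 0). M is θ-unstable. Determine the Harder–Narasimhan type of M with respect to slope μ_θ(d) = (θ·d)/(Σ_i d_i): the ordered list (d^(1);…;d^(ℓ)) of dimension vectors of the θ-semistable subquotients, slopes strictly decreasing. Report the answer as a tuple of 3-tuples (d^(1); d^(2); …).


Interval decomposition of M: I[1,1], I[1,3], I[2,3], I[3,3]^2.
HN type (ℓ=3): μ^(1)=1; μ^(2)=0; μ^(3)=-1

((1, 0, 0); (1, 1, 4); (0, 1, 0))


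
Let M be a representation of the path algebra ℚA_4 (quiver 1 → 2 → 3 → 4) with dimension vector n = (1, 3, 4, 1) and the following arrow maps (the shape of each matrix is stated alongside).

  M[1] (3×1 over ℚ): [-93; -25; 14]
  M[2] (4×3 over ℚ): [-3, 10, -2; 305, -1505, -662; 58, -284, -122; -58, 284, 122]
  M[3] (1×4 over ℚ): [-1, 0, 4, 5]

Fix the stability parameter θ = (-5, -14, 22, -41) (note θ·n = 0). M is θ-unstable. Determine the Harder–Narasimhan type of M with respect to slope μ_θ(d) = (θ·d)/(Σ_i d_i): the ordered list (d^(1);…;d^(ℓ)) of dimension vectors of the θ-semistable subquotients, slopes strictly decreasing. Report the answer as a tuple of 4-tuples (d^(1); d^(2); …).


Interval decomposition of M: I[1,4], I[2,3]^2, I[3,3].
HN type (ℓ=3): μ^(1)=22; μ^(2)=-19/2; μ^(3)=-14

((0, 0, 3, 0); (1, 1, 1, 1); (0, 2, 0, 0))


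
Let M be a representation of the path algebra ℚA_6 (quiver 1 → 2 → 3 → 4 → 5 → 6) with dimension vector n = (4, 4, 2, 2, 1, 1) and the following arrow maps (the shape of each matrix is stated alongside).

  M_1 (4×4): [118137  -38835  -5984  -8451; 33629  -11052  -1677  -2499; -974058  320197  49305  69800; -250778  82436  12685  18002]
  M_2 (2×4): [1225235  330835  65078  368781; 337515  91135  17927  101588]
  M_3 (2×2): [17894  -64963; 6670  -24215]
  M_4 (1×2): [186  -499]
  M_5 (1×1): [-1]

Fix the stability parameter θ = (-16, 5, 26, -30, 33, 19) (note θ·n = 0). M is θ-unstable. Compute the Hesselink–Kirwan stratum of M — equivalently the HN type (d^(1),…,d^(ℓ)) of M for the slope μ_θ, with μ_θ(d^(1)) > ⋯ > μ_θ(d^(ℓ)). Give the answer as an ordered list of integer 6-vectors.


Interval decomposition of M: I[1,2]^2, I[1,3], I[1,6], I[4,4].
HN type (ℓ=5): μ^(1)=26; μ^(2)=5; μ^(3)=1/3; μ^(4)=-16; μ^(5)=-30

((0, 0, 1, 0, 1, 1); (0, 3, 0, 0, 0, 0); (0, 1, 1, 1, 0, 0); (4, 0, 0, 0, 0, 0); (0, 0, 0, 1, 0, 0))


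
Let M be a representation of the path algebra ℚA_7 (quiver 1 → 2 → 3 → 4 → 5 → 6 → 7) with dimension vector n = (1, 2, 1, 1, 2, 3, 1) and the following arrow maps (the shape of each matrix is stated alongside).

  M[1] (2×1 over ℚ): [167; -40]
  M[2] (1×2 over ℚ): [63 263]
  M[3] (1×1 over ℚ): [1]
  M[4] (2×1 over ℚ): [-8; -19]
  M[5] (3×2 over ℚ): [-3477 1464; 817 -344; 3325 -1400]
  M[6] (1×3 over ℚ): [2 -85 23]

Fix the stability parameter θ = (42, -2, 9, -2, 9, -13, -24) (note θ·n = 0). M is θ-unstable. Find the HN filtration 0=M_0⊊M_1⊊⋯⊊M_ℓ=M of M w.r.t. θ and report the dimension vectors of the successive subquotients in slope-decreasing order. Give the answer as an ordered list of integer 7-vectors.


Barcode: M ≅ I[1,5], I[2,2], I[5,7], I[6,6]^2. HN layers by μ_θ (4 steps, strictly decreasing):
  μ^(1)=56/5; μ^(2)=-2; μ^(3)=-28/3; μ^(4)=-13

((1, 1, 1, 1, 1, 0, 0); (0, 1, 0, 0, 0, 0, 0); (0, 0, 0, 0, 1, 1, 1); (0, 0, 0, 0, 0, 2, 0))


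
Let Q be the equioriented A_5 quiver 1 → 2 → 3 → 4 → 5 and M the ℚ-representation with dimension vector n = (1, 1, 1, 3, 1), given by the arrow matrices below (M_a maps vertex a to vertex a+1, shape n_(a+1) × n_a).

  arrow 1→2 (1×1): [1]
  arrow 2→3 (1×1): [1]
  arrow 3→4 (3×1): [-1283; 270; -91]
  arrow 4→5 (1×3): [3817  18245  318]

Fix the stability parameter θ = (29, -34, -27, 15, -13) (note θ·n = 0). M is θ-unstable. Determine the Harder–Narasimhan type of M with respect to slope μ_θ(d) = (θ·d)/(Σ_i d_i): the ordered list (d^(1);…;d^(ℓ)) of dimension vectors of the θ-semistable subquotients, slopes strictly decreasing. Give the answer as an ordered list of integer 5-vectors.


Interval decomposition of M: I[1,5], I[4,4]^2.
HN type (ℓ=3): μ^(1)=15; μ^(2)=1; μ^(3)=-32/3

((0, 0, 0, 2, 0); (0, 0, 0, 1, 1); (1, 1, 1, 0, 0))


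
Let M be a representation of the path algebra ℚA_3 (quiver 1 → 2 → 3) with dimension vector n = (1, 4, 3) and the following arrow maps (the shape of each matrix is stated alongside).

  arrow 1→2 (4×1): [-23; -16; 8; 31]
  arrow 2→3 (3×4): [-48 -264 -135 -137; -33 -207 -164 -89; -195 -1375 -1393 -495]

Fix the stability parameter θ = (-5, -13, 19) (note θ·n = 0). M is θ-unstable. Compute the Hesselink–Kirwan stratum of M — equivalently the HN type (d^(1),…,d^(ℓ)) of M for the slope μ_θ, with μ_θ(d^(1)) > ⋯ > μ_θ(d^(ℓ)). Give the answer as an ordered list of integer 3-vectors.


Barcode: M ≅ I[1,3], I[2,2], I[2,3]^2. HN layers by μ_θ (3 steps, strictly decreasing):
  μ^(1)=19; μ^(2)=-9; μ^(3)=-13

((0, 0, 3); (1, 1, 0); (0, 3, 0))


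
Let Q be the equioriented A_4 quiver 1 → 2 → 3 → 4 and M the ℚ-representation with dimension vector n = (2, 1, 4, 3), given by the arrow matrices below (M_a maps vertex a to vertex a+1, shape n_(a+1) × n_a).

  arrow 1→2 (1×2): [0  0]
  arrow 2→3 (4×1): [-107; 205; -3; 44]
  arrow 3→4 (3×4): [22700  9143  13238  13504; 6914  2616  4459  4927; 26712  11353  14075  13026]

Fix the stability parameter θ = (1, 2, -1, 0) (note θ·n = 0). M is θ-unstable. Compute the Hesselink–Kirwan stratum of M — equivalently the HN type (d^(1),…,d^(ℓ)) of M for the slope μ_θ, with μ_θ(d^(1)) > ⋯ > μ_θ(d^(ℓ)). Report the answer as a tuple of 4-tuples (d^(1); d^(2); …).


Barcode: M ≅ I[1,1]^2, I[2,4], I[3,3], I[3,4]^2. HN layers by μ_θ (4 steps, strictly decreasing):
  μ^(1)=1; μ^(2)=1/3; μ^(3)=0; μ^(4)=-1

((2, 0, 0, 0); (0, 1, 1, 1); (0, 0, 0, 2); (0, 0, 3, 0))


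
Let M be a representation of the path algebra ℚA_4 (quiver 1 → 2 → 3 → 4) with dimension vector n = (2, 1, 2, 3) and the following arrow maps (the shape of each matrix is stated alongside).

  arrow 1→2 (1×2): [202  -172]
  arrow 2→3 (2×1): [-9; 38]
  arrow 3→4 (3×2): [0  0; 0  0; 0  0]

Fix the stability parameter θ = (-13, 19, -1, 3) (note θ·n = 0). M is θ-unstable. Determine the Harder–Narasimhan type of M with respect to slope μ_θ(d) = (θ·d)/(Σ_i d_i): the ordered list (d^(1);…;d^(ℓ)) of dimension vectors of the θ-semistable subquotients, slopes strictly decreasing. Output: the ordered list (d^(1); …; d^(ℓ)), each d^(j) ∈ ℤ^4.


Interval decomposition of M: I[1,1], I[1,3], I[3,3], I[4,4]^3.
HN type (ℓ=4): μ^(1)=9; μ^(2)=3; μ^(3)=-1; μ^(4)=-13

((0, 1, 1, 0); (0, 0, 0, 3); (0, 0, 1, 0); (2, 0, 0, 0))


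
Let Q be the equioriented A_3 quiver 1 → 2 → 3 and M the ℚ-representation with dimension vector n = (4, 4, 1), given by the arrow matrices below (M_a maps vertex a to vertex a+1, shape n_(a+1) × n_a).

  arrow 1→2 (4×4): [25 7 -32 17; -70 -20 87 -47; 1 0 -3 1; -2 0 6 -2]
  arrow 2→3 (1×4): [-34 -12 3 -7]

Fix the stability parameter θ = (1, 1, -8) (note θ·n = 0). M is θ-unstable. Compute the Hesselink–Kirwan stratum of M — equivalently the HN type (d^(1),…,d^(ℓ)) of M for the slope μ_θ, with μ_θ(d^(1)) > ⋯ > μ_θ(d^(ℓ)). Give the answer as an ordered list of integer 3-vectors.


Barcode: M ≅ I[1,1], I[1,2]^2, I[1,3], I[2,2]. HN layers by μ_θ (2 steps, strictly decreasing):
  μ^(1)=1; μ^(2)=-2

((3, 3, 0); (1, 1, 1))


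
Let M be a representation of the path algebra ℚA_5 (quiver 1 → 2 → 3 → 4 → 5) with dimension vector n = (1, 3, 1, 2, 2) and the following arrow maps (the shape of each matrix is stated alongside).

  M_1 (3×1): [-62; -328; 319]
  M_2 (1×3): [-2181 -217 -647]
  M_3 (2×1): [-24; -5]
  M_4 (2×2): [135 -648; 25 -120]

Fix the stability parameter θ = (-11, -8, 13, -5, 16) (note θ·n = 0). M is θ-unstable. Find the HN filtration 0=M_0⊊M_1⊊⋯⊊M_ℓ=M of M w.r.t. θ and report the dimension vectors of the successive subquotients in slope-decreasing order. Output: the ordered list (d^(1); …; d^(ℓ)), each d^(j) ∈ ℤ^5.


Barcode: M ≅ I[1,4], I[2,2]^2, I[4,5], I[5,5]. HN layers by μ_θ (5 steps, strictly decreasing):
  μ^(1)=16; μ^(2)=4; μ^(3)=-5; μ^(4)=-8; μ^(5)=-11

((0, 0, 0, 0, 2); (0, 0, 1, 1, 0); (0, 0, 0, 1, 0); (0, 3, 0, 0, 0); (1, 0, 0, 0, 0))


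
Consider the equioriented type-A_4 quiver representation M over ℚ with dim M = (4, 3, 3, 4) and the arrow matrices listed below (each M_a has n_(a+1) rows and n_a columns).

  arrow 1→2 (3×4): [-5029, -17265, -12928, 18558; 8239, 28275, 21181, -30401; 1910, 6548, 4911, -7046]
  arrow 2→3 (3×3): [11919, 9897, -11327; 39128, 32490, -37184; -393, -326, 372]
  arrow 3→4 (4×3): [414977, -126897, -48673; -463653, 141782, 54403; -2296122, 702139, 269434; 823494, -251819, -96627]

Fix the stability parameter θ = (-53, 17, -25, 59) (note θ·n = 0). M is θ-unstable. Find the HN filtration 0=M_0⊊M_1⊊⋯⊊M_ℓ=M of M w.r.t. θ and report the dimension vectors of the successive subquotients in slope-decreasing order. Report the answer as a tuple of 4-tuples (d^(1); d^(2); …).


Via rank(M_{q-1}∘⋯∘M_p): M ≅ I[1,1], I[1,4]^3, I[4,4].
μ_θ-semistable layers: μ^(1)=59; μ^(2)=-4; μ^(3)=-53

((0, 0, 0, 4); (0, 3, 3, 0); (4, 0, 0, 0))


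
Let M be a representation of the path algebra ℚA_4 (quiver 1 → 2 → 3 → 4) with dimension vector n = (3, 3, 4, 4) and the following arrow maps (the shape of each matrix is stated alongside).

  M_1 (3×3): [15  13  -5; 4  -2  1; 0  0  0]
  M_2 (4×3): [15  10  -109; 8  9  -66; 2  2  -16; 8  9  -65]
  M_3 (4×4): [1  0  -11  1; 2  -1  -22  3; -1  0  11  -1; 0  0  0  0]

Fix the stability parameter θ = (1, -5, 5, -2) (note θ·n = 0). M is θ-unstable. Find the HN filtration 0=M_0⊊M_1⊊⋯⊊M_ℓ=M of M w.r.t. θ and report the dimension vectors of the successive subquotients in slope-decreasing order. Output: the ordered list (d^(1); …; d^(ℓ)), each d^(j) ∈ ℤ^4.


Barcode: M ≅ I[1,1], I[1,3], I[1,4], I[2,4], I[3,3], I[4,4]^2. HN layers by μ_θ (5 steps, strictly decreasing):
  μ^(1)=5; μ^(2)=3/2; μ^(3)=1; μ^(4)=-2; μ^(5)=-5

((0, 0, 2, 0); (0, 0, 2, 2); (1, 0, 0, 0); (2, 2, 0, 2); (0, 1, 0, 0))


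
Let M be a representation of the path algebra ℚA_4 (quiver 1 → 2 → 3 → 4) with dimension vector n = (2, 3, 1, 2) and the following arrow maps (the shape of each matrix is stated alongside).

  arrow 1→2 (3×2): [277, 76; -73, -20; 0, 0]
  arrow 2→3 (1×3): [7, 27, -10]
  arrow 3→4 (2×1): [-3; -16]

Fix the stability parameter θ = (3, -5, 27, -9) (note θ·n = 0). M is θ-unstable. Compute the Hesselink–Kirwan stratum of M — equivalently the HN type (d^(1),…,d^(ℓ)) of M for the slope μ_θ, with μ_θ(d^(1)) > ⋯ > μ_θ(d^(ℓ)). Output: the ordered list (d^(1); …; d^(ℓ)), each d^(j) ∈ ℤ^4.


Interval decomposition of M: I[1,2], I[1,4], I[2,2], I[4,4].
HN type (ℓ=4): μ^(1)=9; μ^(2)=-1; μ^(3)=-5; μ^(4)=-9

((0, 0, 1, 1); (2, 2, 0, 0); (0, 1, 0, 0); (0, 0, 0, 1))


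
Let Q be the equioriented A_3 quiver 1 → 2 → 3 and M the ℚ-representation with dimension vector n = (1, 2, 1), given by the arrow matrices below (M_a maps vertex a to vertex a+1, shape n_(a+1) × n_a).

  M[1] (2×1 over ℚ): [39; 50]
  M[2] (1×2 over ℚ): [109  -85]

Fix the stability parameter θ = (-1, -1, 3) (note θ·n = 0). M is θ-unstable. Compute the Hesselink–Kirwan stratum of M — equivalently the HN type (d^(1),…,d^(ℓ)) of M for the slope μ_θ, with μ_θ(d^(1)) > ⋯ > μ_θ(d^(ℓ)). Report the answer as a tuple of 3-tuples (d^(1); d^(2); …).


Via rank(M_{q-1}∘⋯∘M_p): M ≅ I[1,3], I[2,2].
μ_θ-semistable layers: μ^(1)=3; μ^(2)=-1

((0, 0, 1); (1, 2, 0))


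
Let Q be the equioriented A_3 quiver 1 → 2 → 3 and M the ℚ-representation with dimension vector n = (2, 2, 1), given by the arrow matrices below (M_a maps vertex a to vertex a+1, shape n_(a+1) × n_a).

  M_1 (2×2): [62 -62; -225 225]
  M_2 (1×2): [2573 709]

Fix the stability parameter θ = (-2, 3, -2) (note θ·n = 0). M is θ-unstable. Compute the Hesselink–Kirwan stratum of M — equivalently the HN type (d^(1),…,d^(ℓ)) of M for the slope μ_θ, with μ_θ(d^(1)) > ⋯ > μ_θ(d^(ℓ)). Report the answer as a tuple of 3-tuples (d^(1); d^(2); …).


Via rank(M_{q-1}∘⋯∘M_p): M ≅ I[1,1], I[1,3], I[2,2].
μ_θ-semistable layers: μ^(1)=3; μ^(2)=1/2; μ^(3)=-2

((0, 1, 0); (0, 1, 1); (2, 0, 0))


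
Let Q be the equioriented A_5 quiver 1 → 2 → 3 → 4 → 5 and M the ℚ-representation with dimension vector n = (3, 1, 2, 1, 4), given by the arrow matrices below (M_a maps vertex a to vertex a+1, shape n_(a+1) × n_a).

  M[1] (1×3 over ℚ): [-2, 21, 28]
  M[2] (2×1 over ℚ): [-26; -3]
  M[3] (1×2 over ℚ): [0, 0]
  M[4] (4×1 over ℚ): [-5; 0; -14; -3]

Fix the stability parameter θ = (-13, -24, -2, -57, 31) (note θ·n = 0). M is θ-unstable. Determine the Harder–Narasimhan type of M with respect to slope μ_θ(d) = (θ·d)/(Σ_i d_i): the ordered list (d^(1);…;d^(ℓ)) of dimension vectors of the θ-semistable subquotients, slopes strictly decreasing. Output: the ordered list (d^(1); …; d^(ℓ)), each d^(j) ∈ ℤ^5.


Via rank(M_{q-1}∘⋯∘M_p): M ≅ I[1,1]^2, I[1,3], I[3,3], I[4,5], I[5,5]^3.
μ_θ-semistable layers: μ^(1)=31; μ^(2)=-2; μ^(3)=-13; μ^(4)=-37/2; μ^(5)=-57

((0, 0, 0, 0, 4); (0, 0, 2, 0, 0); (2, 0, 0, 0, 0); (1, 1, 0, 0, 0); (0, 0, 0, 1, 0))


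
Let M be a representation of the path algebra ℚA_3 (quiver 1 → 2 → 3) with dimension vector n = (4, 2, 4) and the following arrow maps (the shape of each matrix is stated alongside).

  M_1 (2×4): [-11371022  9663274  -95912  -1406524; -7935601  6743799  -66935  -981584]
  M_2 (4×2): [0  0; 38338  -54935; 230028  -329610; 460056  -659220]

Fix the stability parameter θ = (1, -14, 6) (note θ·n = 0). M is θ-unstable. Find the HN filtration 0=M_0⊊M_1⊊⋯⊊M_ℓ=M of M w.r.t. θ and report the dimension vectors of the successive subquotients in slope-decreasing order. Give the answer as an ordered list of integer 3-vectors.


Interval decomposition of M: I[1,1]^2, I[1,2], I[1,3], I[3,3]^3.
HN type (ℓ=3): μ^(1)=6; μ^(2)=1; μ^(3)=-13/2

((0, 0, 4); (2, 0, 0); (2, 2, 0))


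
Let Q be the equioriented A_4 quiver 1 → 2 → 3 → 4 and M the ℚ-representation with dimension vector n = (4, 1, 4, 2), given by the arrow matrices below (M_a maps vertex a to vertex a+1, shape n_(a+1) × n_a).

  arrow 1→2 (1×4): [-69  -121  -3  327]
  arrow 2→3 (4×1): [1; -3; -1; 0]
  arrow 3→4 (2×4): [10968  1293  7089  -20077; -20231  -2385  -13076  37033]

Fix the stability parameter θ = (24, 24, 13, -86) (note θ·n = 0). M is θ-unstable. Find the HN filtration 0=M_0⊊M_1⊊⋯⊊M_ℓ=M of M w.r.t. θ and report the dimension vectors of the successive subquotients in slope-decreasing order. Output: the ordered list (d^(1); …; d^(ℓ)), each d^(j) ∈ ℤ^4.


Interval decomposition of M: I[1,1]^3, I[1,3], I[3,3], I[3,4]^2.
HN type (ℓ=4): μ^(1)=24; μ^(2)=61/3; μ^(3)=13; μ^(4)=-73/2

((3, 0, 0, 0); (1, 1, 1, 0); (0, 0, 1, 0); (0, 0, 2, 2))


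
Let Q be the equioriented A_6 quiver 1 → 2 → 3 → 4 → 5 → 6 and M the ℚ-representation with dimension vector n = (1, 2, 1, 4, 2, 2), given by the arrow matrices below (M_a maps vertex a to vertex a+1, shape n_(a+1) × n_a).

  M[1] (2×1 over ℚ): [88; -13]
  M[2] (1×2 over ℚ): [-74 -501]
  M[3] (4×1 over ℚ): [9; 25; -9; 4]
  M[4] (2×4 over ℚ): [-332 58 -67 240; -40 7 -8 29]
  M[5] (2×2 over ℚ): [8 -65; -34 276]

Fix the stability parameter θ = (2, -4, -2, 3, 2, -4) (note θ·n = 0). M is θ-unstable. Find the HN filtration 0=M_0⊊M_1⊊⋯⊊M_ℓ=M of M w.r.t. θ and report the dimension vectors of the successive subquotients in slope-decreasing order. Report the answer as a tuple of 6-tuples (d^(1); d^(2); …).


Via rank(M_{q-1}∘⋯∘M_p): M ≅ I[1,6], I[2,2], I[4,4]^2, I[4,6].
μ_θ-semistable layers: μ^(1)=3; μ^(2)=1/3; μ^(3)=-4/3; μ^(4)=-4

((0, 0, 0, 2, 0, 0); (0, 0, 0, 2, 2, 2); (1, 1, 1, 0, 0, 0); (0, 1, 0, 0, 0, 0))


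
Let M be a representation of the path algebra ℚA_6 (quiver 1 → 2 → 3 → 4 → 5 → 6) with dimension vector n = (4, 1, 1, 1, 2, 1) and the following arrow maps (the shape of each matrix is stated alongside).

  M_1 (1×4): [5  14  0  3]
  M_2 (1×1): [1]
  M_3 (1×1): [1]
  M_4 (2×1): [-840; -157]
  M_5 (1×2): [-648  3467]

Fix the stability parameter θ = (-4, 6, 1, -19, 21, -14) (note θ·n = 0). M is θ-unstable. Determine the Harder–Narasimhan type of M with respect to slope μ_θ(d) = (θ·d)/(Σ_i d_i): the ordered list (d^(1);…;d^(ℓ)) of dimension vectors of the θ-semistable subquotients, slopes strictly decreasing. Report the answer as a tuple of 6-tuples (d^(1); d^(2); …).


Interval decomposition of M: I[1,1]^3, I[1,6], I[5,5].
HN type (ℓ=3): μ^(1)=21; μ^(2)=7/2; μ^(3)=-4

((0, 0, 0, 0, 1, 0); (0, 0, 0, 0, 1, 1); (4, 1, 1, 1, 0, 0))


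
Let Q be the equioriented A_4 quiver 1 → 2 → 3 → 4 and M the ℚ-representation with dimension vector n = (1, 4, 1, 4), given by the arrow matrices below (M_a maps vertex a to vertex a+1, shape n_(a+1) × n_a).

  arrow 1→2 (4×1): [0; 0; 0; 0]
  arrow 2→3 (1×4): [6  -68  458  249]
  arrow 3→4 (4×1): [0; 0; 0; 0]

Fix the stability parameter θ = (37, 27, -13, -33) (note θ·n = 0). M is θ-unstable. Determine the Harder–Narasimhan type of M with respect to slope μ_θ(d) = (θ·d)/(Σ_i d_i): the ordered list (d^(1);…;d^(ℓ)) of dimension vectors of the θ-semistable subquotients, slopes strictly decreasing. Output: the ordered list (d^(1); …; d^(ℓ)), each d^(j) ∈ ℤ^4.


Interval decomposition of M: I[1,1], I[2,2]^3, I[2,3], I[4,4]^4.
HN type (ℓ=4): μ^(1)=37; μ^(2)=27; μ^(3)=7; μ^(4)=-33

((1, 0, 0, 0); (0, 3, 0, 0); (0, 1, 1, 0); (0, 0, 0, 4))


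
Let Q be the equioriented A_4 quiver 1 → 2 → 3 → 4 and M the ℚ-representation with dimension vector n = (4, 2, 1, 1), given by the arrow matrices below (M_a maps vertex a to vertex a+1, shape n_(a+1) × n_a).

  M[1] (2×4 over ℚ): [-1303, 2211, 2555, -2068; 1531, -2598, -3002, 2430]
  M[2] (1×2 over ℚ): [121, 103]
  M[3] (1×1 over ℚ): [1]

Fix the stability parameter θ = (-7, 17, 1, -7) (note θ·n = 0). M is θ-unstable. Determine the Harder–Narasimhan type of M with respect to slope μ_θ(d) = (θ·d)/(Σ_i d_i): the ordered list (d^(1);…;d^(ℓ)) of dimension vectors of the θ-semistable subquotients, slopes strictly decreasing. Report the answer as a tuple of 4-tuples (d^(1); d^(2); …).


Via rank(M_{q-1}∘⋯∘M_p): M ≅ I[1,1]^2, I[1,2], I[1,4].
μ_θ-semistable layers: μ^(1)=17; μ^(2)=11/3; μ^(3)=-7

((0, 1, 0, 0); (0, 1, 1, 1); (4, 0, 0, 0))


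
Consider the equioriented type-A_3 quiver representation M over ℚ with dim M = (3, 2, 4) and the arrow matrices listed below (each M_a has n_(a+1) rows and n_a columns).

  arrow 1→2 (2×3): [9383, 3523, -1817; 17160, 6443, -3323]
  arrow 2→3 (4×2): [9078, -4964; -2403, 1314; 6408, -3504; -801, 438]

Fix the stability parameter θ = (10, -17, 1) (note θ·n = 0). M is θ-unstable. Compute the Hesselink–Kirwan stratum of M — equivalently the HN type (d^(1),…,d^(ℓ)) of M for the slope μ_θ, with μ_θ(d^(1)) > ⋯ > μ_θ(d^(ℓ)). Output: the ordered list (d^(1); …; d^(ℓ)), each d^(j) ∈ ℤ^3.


Interval decomposition of M: I[1,1], I[1,2], I[1,3], I[3,3]^3.
HN type (ℓ=3): μ^(1)=10; μ^(2)=1; μ^(3)=-7/2

((1, 0, 0); (0, 0, 4); (2, 2, 0))


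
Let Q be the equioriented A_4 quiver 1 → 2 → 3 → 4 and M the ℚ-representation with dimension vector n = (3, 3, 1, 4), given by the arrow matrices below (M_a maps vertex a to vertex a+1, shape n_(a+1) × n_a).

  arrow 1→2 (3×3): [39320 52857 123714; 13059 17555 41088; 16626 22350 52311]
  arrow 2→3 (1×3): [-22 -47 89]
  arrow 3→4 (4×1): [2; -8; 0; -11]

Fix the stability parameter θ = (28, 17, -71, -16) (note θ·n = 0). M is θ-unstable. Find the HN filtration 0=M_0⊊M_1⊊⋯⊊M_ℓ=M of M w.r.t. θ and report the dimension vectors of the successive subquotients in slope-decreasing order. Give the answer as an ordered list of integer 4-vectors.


Interval decomposition of M: I[1,2]^2, I[1,4], I[4,4]^3.
HN type (ℓ=3): μ^(1)=45/2; μ^(2)=-21/2; μ^(3)=-16

((2, 2, 0, 0); (1, 1, 1, 1); (0, 0, 0, 3))


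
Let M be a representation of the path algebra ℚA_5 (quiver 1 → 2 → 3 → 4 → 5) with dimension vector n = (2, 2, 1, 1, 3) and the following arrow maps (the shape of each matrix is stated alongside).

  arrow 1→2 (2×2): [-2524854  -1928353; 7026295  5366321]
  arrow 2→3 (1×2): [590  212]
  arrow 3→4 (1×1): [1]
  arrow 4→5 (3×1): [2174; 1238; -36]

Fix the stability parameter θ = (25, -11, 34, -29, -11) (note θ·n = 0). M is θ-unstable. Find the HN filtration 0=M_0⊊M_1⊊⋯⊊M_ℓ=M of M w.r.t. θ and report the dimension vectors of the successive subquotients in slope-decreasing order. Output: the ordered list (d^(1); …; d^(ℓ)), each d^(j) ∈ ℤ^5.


Interval decomposition of M: I[1,2], I[1,5], I[5,5]^2.
HN type (ℓ=3): μ^(1)=7; μ^(2)=8/5; μ^(3)=-11

((1, 1, 0, 0, 0); (1, 1, 1, 1, 1); (0, 0, 0, 0, 2))


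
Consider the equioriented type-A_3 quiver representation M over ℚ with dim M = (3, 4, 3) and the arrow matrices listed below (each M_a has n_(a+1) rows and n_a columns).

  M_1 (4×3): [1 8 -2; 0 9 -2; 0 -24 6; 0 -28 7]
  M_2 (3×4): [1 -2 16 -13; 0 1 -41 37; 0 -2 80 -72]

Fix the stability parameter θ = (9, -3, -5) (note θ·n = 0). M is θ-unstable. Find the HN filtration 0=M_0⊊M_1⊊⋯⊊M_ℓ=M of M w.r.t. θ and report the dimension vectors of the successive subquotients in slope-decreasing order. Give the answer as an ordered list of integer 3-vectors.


Via rank(M_{q-1}∘⋯∘M_p): M ≅ I[1,3]^3, I[2,2].
μ_θ-semistable layers: μ^(1)=1/3; μ^(2)=-3

((3, 3, 3); (0, 1, 0))


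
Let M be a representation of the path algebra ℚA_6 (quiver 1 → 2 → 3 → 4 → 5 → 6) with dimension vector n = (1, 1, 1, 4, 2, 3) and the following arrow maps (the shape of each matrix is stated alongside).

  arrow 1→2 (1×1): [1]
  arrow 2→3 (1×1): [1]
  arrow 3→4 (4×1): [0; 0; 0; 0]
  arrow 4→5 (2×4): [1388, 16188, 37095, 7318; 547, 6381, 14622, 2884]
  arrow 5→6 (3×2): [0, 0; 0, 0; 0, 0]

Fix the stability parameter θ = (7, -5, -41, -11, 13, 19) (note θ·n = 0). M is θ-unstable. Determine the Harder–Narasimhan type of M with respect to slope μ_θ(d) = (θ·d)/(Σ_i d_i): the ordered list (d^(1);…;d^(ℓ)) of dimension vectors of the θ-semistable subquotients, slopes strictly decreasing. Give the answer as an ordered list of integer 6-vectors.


Via rank(M_{q-1}∘⋯∘M_p): M ≅ I[1,3], I[4,4]^2, I[4,5]^2, I[6,6]^3.
μ_θ-semistable layers: μ^(1)=19; μ^(2)=13; μ^(3)=-11; μ^(4)=-13

((0, 0, 0, 0, 0, 3); (0, 0, 0, 0, 2, 0); (0, 0, 0, 4, 0, 0); (1, 1, 1, 0, 0, 0))


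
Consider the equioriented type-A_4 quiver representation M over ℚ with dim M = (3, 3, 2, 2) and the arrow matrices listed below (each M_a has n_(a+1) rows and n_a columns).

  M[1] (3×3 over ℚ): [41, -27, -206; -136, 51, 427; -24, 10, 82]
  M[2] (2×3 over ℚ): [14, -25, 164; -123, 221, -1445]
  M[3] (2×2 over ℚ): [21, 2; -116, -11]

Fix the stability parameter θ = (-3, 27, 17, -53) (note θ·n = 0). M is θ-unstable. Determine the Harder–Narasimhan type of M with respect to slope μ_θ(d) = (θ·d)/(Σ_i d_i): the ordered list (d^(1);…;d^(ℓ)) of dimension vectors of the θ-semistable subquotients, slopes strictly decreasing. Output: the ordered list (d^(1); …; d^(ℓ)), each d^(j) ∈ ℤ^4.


Interval decomposition of M: I[1,1], I[1,4]^2, I[2,2].
HN type (ℓ=2): μ^(1)=27; μ^(2)=-3

((0, 1, 0, 0); (3, 2, 2, 2))


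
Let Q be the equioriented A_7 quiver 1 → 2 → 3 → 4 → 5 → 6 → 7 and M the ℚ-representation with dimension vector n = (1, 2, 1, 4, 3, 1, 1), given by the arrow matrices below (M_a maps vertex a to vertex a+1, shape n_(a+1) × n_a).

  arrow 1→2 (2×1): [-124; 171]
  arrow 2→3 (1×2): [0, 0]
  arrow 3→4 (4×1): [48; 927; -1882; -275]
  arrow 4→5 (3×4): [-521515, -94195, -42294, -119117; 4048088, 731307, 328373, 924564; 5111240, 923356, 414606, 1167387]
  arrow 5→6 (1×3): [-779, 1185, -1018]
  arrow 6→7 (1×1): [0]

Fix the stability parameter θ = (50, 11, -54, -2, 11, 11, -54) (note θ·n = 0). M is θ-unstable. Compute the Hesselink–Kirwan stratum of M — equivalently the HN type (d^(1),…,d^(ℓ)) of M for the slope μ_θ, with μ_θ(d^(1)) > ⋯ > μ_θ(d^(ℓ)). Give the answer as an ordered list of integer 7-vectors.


Via rank(M_{q-1}∘⋯∘M_p): M ≅ I[1,2], I[2,2], I[3,6], I[4,4], I[4,5]^2, I[7,7].
μ_θ-semistable layers: μ^(1)=61/2; μ^(2)=11; μ^(3)=-2; μ^(4)=-54

((1, 1, 0, 0, 0, 0, 0); (0, 1, 0, 0, 3, 1, 0); (0, 0, 0, 4, 0, 0, 0); (0, 0, 1, 0, 0, 0, 1))


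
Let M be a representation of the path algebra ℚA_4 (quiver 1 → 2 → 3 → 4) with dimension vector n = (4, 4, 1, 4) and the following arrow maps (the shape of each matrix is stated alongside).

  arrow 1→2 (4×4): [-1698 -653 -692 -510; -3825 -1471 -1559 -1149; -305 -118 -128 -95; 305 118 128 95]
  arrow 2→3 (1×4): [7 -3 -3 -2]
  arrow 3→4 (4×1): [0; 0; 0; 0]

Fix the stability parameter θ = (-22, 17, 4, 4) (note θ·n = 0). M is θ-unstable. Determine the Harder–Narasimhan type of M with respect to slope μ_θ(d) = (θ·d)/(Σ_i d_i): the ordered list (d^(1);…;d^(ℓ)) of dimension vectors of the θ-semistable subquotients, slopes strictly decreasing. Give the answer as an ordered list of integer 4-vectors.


Barcode: M ≅ I[1,1], I[1,2]^2, I[1,3], I[2,2], I[4,4]^4. HN layers by μ_θ (4 steps, strictly decreasing):
  μ^(1)=17; μ^(2)=21/2; μ^(3)=4; μ^(4)=-22

((0, 3, 0, 0); (0, 1, 1, 0); (0, 0, 0, 4); (4, 0, 0, 0))


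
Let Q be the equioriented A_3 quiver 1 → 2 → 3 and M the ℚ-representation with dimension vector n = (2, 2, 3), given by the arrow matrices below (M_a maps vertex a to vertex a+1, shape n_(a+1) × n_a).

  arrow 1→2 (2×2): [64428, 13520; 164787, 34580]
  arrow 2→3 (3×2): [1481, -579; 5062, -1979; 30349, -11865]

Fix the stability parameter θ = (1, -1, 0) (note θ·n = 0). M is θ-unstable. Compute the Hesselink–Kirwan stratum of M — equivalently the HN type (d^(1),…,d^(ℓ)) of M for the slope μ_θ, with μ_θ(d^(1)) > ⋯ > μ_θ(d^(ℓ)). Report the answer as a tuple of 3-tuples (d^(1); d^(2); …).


Interval decomposition of M: I[1,1], I[1,3], I[2,3], I[3,3].
HN type (ℓ=3): μ^(1)=1; μ^(2)=0; μ^(3)=-1

((1, 0, 0); (1, 1, 3); (0, 1, 0))


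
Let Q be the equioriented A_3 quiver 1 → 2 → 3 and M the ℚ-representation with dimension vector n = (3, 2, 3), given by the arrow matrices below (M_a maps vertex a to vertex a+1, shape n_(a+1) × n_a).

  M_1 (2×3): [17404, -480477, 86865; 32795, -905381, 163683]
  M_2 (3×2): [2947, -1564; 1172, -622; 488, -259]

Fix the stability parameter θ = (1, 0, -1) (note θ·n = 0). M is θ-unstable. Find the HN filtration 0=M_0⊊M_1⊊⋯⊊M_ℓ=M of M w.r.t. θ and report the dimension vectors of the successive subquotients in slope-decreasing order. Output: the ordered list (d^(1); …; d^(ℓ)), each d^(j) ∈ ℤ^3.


Barcode: M ≅ I[1,1], I[1,3]^2, I[3,3]. HN layers by μ_θ (3 steps, strictly decreasing):
  μ^(1)=1; μ^(2)=0; μ^(3)=-1

((1, 0, 0); (2, 2, 2); (0, 0, 1))


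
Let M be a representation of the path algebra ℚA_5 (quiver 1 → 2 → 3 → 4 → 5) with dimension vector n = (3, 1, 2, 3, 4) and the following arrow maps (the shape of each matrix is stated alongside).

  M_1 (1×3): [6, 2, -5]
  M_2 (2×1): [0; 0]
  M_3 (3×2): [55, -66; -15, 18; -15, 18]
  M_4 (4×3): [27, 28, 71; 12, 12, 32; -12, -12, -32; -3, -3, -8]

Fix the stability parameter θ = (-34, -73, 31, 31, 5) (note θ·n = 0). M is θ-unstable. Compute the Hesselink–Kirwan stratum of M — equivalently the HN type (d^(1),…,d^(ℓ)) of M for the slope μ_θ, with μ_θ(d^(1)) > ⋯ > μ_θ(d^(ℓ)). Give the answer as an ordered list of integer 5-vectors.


Interval decomposition of M: I[1,1]^2, I[1,2], I[3,3], I[3,4], I[4,5]^2, I[5,5]^2.
HN type (ℓ=5): μ^(1)=31; μ^(2)=18; μ^(3)=5; μ^(4)=-34; μ^(5)=-107/2

((0, 0, 2, 1, 0); (0, 0, 0, 2, 2); (0, 0, 0, 0, 2); (2, 0, 0, 0, 0); (1, 1, 0, 0, 0))


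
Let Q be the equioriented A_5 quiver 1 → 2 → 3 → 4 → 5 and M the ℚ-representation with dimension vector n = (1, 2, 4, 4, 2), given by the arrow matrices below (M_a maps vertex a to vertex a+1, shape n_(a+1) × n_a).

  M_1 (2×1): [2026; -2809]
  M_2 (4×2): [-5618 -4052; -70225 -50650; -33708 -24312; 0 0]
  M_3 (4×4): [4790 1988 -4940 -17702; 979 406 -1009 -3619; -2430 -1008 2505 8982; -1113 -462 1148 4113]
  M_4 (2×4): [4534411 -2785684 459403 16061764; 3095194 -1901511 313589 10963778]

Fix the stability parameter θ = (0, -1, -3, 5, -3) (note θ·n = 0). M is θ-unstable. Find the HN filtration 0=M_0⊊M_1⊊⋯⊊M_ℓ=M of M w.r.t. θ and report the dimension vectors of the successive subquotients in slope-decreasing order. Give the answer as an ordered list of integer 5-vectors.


Via rank(M_{q-1}∘⋯∘M_p): M ≅ I[1,2], I[2,3], I[3,3], I[3,5]^2, I[4,4]^2.
μ_θ-semistable layers: μ^(1)=5; μ^(2)=1; μ^(3)=-1/2; μ^(4)=-2; μ^(5)=-3

((0, 0, 0, 2, 0); (0, 0, 0, 2, 2); (1, 1, 0, 0, 0); (0, 1, 1, 0, 0); (0, 0, 3, 0, 0))


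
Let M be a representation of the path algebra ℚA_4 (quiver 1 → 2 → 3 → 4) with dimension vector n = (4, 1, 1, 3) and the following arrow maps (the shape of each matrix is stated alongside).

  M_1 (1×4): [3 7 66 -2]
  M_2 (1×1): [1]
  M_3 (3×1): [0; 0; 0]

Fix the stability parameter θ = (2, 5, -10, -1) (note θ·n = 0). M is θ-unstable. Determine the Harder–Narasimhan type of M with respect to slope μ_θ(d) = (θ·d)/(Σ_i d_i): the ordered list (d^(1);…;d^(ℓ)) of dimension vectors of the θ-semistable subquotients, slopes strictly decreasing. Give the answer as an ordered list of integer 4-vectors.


Via rank(M_{q-1}∘⋯∘M_p): M ≅ I[1,1]^3, I[1,3], I[4,4]^3.
μ_θ-semistable layers: μ^(1)=2; μ^(2)=-1

((3, 0, 0, 0); (1, 1, 1, 3))


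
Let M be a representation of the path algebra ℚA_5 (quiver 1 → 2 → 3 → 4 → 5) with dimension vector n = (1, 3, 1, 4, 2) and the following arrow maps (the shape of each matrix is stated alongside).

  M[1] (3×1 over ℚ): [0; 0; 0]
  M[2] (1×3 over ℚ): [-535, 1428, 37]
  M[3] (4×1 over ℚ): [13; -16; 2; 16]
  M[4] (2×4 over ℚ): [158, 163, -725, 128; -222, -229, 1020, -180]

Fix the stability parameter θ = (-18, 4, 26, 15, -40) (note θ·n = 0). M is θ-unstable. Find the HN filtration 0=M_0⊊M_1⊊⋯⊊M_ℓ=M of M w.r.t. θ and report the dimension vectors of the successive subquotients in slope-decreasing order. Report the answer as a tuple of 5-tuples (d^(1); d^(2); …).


Via rank(M_{q-1}∘⋯∘M_p): M ≅ I[1,1], I[2,2]^2, I[2,5], I[4,4]^2, I[4,5].
μ_θ-semistable layers: μ^(1)=15; μ^(2)=4; μ^(3)=5/4; μ^(4)=-25/2; μ^(5)=-18

((0, 0, 0, 2, 0); (0, 2, 0, 0, 0); (0, 1, 1, 1, 1); (0, 0, 0, 1, 1); (1, 0, 0, 0, 0))


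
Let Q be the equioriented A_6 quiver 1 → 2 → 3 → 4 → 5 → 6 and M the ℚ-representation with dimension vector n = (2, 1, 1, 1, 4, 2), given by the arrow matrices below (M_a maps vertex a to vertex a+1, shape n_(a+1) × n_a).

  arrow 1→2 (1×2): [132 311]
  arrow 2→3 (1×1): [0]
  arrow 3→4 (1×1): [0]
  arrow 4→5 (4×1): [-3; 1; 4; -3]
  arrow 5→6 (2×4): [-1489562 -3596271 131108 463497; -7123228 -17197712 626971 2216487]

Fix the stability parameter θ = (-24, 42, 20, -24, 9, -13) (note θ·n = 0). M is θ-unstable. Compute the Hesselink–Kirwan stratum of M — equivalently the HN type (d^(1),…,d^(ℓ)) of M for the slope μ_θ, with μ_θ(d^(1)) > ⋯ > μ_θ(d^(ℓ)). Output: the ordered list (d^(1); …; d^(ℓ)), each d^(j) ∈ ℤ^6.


Barcode: M ≅ I[1,1], I[1,2], I[3,3], I[4,6], I[5,5]^2, I[5,6]. HN layers by μ_θ (5 steps, strictly decreasing):
  μ^(1)=42; μ^(2)=20; μ^(3)=9; μ^(4)=-2; μ^(5)=-24

((0, 1, 0, 0, 0, 0); (0, 0, 1, 0, 0, 0); (0, 0, 0, 0, 2, 0); (0, 0, 0, 0, 2, 2); (2, 0, 0, 1, 0, 0))


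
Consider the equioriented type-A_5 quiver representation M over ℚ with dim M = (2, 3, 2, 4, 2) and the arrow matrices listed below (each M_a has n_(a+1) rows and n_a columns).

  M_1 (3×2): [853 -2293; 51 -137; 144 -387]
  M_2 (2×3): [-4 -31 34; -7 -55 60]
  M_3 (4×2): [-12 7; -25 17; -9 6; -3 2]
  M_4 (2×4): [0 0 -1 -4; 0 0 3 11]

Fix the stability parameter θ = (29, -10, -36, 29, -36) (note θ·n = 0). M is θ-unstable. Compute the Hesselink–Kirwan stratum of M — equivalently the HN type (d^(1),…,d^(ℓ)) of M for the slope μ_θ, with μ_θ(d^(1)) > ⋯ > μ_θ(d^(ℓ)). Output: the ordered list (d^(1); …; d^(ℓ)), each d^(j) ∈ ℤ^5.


Barcode: M ≅ I[1,4], I[1,5], I[2,2], I[4,4], I[4,5]. HN layers by μ_θ (4 steps, strictly decreasing):
  μ^(1)=29; μ^(2)=-7/2; μ^(3)=-17/3; μ^(4)=-10

((0, 0, 0, 2, 0); (0, 0, 0, 2, 2); (2, 2, 2, 0, 0); (0, 1, 0, 0, 0))


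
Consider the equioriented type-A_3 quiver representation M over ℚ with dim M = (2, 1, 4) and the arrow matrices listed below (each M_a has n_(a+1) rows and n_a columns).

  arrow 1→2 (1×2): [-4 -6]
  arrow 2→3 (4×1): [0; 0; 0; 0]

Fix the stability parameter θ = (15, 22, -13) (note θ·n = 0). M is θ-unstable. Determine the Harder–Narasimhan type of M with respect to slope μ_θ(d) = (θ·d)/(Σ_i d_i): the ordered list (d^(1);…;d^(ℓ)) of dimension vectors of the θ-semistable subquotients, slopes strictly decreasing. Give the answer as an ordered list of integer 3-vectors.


Barcode: M ≅ I[1,1], I[1,2], I[3,3]^4. HN layers by μ_θ (3 steps, strictly decreasing):
  μ^(1)=22; μ^(2)=15; μ^(3)=-13

((0, 1, 0); (2, 0, 0); (0, 0, 4))


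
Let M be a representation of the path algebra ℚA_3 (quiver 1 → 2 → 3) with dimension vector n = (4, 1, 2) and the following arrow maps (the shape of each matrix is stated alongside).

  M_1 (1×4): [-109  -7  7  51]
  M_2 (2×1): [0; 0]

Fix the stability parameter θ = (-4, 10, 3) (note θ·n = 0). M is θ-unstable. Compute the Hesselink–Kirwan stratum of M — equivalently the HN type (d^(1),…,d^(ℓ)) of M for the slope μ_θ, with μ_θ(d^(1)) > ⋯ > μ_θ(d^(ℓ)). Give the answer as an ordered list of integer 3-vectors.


Interval decomposition of M: I[1,1]^3, I[1,2], I[3,3]^2.
HN type (ℓ=3): μ^(1)=10; μ^(2)=3; μ^(3)=-4

((0, 1, 0); (0, 0, 2); (4, 0, 0))


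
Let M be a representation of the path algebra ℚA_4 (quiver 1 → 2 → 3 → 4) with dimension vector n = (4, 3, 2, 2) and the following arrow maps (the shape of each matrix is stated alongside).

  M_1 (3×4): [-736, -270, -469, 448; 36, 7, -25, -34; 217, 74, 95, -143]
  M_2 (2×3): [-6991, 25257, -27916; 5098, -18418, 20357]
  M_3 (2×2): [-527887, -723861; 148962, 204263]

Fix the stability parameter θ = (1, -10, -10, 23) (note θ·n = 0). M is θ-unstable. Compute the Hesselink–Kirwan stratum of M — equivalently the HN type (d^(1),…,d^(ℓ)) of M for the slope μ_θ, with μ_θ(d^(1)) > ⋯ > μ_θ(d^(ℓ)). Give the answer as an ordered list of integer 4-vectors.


Interval decomposition of M: I[1,1], I[1,2], I[1,4]^2.
HN type (ℓ=4): μ^(1)=23; μ^(2)=1; μ^(3)=-9/2; μ^(4)=-19/3

((0, 0, 0, 2); (1, 0, 0, 0); (1, 1, 0, 0); (2, 2, 2, 0))


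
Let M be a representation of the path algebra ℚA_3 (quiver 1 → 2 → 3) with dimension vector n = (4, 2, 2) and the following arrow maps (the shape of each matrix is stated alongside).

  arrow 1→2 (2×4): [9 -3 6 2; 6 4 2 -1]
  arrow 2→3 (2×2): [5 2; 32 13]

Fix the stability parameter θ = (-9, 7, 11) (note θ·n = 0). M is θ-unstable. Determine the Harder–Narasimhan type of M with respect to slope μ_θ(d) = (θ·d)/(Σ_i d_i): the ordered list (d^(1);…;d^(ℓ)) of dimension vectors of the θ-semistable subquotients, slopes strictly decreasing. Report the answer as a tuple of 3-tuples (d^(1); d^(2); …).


Interval decomposition of M: I[1,1]^2, I[1,3]^2.
HN type (ℓ=3): μ^(1)=11; μ^(2)=7; μ^(3)=-9

((0, 0, 2); (0, 2, 0); (4, 0, 0))


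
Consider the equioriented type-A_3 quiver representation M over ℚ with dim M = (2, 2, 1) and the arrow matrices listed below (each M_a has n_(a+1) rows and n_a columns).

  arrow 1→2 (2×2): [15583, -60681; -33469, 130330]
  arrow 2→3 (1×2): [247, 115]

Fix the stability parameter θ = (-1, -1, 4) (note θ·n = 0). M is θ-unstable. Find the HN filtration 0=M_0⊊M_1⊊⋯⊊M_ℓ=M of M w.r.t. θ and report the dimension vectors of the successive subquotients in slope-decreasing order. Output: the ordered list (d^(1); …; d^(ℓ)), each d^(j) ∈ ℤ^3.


Via rank(M_{q-1}∘⋯∘M_p): M ≅ I[1,2], I[1,3].
μ_θ-semistable layers: μ^(1)=4; μ^(2)=-1

((0, 0, 1); (2, 2, 0))


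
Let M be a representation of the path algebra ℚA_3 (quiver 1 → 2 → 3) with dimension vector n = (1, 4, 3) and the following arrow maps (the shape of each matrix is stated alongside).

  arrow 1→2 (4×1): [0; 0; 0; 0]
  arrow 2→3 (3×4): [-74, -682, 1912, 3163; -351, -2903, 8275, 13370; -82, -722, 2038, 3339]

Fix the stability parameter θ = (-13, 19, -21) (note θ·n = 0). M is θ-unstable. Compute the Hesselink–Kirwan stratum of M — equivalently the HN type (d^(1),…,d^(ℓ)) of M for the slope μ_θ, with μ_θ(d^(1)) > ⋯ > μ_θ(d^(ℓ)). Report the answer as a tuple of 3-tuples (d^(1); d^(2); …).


Barcode: M ≅ I[1,1], I[2,2], I[2,3]^3. HN layers by μ_θ (3 steps, strictly decreasing):
  μ^(1)=19; μ^(2)=-1; μ^(3)=-13

((0, 1, 0); (0, 3, 3); (1, 0, 0))


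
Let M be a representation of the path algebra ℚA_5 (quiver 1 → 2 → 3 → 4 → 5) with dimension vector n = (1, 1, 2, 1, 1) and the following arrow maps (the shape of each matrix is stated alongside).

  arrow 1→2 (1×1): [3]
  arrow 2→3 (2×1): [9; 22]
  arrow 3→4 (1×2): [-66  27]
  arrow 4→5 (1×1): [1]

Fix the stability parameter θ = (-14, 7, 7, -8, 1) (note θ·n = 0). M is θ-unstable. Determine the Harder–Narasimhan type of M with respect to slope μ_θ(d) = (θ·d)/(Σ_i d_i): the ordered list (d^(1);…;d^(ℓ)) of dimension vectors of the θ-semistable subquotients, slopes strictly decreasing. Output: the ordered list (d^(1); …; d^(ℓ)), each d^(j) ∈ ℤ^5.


Via rank(M_{q-1}∘⋯∘M_p): M ≅ I[1,3], I[3,5].
μ_θ-semistable layers: μ^(1)=7; μ^(2)=1; μ^(3)=-1/2; μ^(4)=-14

((0, 1, 1, 0, 0); (0, 0, 0, 0, 1); (0, 0, 1, 1, 0); (1, 0, 0, 0, 0))


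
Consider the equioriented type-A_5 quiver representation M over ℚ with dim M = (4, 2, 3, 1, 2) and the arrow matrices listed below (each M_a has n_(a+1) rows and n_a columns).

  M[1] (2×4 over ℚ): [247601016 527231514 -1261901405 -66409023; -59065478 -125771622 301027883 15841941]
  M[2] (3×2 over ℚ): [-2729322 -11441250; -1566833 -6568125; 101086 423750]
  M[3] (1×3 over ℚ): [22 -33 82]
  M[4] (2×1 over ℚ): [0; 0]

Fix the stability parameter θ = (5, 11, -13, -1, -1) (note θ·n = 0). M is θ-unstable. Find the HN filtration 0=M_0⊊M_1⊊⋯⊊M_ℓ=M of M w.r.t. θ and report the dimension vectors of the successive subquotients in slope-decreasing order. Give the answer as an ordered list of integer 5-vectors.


Via rank(M_{q-1}∘⋯∘M_p): M ≅ I[1,1]^2, I[1,2], I[1,4], I[3,3]^2, I[5,5]^2.
μ_θ-semistable layers: μ^(1)=11; μ^(2)=5; μ^(3)=1/2; μ^(4)=-1; μ^(5)=-13

((0, 1, 0, 0, 0); (3, 0, 0, 0, 0); (1, 1, 1, 1, 0); (0, 0, 0, 0, 2); (0, 0, 2, 0, 0))
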